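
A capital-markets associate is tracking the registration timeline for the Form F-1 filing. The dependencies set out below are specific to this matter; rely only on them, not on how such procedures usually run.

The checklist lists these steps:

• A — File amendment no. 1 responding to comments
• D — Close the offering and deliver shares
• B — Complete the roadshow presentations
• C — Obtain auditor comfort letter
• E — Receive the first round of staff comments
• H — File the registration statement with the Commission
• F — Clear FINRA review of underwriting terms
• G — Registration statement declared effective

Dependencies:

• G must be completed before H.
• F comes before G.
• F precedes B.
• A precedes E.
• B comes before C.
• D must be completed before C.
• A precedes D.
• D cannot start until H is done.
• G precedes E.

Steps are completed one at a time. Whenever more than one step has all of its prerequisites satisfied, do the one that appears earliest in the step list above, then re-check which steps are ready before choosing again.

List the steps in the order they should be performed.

Nothing is required for A and F. A is listed earlier → A first.
F is the only step now ready → F.
Ready: B and G. B is listed earlier → B.
Next only G has its prerequisites met → G.
Now E and H have their prerequisites met. E is listed earlier, so E next.
H needed G, now all done → H.
D needed A and H, now all done → D.
C needed D and B, now all done → C.

A, F, B, G, E, H, D, C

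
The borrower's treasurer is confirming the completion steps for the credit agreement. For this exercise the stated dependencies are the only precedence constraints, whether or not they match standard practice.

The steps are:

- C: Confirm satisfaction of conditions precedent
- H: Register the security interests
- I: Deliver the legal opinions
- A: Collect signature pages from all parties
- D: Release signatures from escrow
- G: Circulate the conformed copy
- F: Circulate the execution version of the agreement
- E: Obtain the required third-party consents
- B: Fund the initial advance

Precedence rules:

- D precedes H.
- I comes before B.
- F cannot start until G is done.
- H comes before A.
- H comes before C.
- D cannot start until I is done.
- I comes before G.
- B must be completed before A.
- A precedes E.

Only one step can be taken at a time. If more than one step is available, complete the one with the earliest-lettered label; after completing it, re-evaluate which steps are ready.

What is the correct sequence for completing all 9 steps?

I B D G F H A C E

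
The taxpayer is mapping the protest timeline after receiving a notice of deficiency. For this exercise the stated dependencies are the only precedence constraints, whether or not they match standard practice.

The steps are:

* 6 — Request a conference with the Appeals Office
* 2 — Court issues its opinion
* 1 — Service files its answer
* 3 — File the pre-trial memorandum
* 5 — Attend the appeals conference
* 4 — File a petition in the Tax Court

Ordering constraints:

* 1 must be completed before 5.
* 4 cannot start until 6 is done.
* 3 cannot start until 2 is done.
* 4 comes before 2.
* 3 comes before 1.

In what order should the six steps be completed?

Only 6 has no prerequisites, so it is first.
Next only 4 has its prerequisites met → 4.
2 needed 4, now all done → 2.
That leaves 3 as the only ready step → 3.
1 needed 3, now all done → 1.
5 needed 1, now all done → 5.

6 → 4 → 2 → 3 → 1 → 5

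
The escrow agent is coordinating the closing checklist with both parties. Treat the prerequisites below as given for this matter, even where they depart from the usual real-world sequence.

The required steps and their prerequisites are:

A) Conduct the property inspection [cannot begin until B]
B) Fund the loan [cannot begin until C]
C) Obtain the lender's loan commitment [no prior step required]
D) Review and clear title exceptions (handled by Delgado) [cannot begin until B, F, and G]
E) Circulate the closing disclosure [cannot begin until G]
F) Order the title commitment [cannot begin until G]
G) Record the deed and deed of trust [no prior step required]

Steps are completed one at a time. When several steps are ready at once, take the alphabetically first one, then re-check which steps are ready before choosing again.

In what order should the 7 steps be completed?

Nothing is required for C and G. C has the earlier label → C first.
B and G are both available; B has the earlier label → B.
Ready: A and G. A has the earlier label → A.
That leaves G as the only ready step → G.
Ready: E and F. E has the earlier label → E.
F needed G, now all done → F.
That leaves D as the only ready step → D.

C, B, A, G, E, F, D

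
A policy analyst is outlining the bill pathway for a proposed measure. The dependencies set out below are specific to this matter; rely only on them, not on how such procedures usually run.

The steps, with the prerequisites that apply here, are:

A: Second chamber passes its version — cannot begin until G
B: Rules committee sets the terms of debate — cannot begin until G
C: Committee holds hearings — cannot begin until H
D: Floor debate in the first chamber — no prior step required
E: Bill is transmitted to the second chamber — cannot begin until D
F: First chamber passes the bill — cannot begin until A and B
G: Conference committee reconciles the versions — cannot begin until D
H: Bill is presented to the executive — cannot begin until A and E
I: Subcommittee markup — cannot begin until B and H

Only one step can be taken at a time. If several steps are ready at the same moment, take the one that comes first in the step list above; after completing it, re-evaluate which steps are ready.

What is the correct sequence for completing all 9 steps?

D E G A B F H C I

D has no prerequisites → D first.
E and G are both available; E is listed earlier → E.
G needed D, now all done → G.
Ready: A and B. A is listed earlier → A.
Now B and H have their prerequisites met. B is listed earlier, so B next.
F now also ready, so the ready set is {F, H}; F is listed earlier → F.
H is the only step now ready → H.
Ready: C and I. C is listed earlier → C.
I is the only step now ready → I.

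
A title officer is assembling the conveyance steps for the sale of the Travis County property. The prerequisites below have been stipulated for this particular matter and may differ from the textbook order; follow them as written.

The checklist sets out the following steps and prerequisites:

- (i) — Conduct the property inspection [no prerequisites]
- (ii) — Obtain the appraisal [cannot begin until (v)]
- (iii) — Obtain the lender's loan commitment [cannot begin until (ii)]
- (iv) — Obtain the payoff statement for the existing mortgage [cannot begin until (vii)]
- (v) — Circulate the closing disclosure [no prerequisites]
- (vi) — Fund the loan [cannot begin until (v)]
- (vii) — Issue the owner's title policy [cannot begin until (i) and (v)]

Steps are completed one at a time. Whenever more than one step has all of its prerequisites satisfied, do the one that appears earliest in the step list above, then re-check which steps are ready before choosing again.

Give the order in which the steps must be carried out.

(i) (v) (ii) (iii) (vi) (vii) (iv)

Nothing is required for (i) and (v). (i) is listed earlier → (i) first.
(v) is the only step now ready → (v).
Ready: (ii), (vi) and (vii). (ii) is listed earlier → (ii).
Now (iii), (vi) and (vii) have their prerequisites met. (iii) is listed earlier, so (iii) next.
Ready: (vi) and (vii). (vi) is listed earlier → (vi).
(vii) needed (i) and (v), now all done → (vii).
That leaves (iv) as the only ready step → (iv).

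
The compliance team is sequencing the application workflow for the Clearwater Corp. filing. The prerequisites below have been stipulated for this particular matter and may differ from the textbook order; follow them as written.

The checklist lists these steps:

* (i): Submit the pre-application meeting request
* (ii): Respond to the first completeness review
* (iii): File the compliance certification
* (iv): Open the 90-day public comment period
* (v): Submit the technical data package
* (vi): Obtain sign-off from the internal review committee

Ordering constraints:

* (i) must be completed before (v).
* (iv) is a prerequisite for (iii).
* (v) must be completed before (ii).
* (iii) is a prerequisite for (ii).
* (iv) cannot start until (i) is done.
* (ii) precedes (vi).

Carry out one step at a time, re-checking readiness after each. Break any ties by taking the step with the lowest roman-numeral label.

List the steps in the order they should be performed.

(i) has no prerequisites → (i) first.
Ready: (iv) and (v). (iv) has the earlier label → (iv).
Now (iii) and (v) have their prerequisites met. (iii) has the earlier label, so (iii) next.
(v) needed (i), now all done → (v).
(ii) needed (iii) and (v), now all done → (ii).
(vi) needed (ii), now all done → (vi).

(i) → (iv) → (iii) → (v) → (ii) → (vi)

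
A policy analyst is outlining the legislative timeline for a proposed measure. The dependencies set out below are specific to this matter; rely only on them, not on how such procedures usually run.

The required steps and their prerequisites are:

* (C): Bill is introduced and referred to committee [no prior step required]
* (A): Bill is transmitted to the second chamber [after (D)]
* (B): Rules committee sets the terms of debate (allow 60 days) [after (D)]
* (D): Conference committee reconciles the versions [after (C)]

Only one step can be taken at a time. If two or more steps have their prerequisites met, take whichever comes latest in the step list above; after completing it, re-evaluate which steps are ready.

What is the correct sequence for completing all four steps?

(C), (D), (B), (A)

(C) is the only step with nothing outstanding, so it goes first.
(D) needed (C), now all done → (D).
Now (B) and (A) have their prerequisites met. (B) is listed later, so (B) next.
(A) needed (D), now all done → (A).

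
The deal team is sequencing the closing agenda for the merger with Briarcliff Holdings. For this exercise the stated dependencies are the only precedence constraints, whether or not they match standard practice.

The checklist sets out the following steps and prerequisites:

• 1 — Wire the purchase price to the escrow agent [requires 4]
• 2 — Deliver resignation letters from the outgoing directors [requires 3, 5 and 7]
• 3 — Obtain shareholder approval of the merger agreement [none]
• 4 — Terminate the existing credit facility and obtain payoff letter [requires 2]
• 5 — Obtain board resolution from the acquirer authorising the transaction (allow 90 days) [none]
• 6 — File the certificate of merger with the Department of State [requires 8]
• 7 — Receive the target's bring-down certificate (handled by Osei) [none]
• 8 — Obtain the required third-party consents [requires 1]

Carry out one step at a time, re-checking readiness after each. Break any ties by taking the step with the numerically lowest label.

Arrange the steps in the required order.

3 5 7 2 4 1 8 6

3, 5 and 7 have no prerequisites; 3 has the earlier label, so 3 is first.
Now 5 and 7 have their prerequisites met. 5 has the earlier label, so 5 next.
That leaves 7 as the only ready step → 7.
2 needed 3, 5 and 7, now all done → 2.
4 is the only step now ready → 4.
1 needed 4, now all done → 1.
8 needed 1, now all done → 8.
6 is the only step now ready → 6.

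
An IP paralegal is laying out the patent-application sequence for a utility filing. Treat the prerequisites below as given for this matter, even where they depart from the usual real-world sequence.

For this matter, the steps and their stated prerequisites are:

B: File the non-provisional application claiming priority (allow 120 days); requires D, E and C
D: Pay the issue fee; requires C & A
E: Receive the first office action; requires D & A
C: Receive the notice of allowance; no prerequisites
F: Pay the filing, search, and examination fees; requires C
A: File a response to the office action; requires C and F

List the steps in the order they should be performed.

Only C has no prerequisites, so it is first.
F needed C, now all done → F.
Next only A has its prerequisites met → A.
D needed C and A, now all done → D.
That leaves E as the only ready step → E.
B needed D, E and C, now all done → B.

C, F, A, D, E, B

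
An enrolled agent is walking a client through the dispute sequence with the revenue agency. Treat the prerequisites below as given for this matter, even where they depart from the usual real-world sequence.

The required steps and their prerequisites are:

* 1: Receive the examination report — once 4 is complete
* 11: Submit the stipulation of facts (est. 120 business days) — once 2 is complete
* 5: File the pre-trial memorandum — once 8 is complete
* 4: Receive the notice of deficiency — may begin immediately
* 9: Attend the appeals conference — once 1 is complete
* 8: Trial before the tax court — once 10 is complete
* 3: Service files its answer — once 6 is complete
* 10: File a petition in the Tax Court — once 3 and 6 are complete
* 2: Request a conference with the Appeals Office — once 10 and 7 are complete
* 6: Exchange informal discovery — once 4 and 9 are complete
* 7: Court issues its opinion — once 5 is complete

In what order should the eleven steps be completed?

4 has no prerequisites → 4 first.
1 is the only step now ready → 1.
Next only 9 has its prerequisites met → 9.
That leaves 6 as the only ready step → 6.
3 needed 6, now all done → 3.
Next only 10 has its prerequisites met → 10.
Next only 8 has its prerequisites met → 8.
5 needed 8, now all done → 5.
7 needed 5, now all done → 7.
That leaves 2 as the only ready step → 2.
That leaves 11 as the only ready step → 11.

4 → 1 → 9 → 6 → 3 → 10 → 8 → 5 → 7 → 2 → 11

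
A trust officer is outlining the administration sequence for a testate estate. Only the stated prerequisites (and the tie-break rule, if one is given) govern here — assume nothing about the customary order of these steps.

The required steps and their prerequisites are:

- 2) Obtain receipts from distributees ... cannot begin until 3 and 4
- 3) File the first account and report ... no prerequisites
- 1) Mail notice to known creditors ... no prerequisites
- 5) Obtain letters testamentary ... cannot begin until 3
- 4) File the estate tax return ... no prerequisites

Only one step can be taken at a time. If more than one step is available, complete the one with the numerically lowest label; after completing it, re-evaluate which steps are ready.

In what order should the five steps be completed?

1, 3 and 4 have no prerequisites; 1 has the earlier label, so 1 is first.
Now 3 and 4 have their prerequisites met. 3 has the earlier label, so 3 next.
5 now also ready, so the ready set is {4, 5}; 4 has the earlier label → 4.
2 and 5 are both available; 2 has the earlier label → 2.
That leaves 5 as the only ready step → 5.

1 → 3 → 4 → 2 → 5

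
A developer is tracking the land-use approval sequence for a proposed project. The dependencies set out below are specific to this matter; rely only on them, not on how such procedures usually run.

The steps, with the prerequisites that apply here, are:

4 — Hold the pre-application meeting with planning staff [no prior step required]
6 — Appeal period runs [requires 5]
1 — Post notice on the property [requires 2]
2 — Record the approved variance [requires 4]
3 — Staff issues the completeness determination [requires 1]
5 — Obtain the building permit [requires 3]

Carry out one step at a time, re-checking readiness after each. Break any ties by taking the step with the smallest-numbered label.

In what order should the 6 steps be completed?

4, 2, 1, 3, 5, 6

4 is the only step with nothing outstanding, so it goes first.
2 needed 4, now all done → 2.
That leaves 1 as the only ready step → 1.
3 needed 1, now all done → 3.
Next only 5 has its prerequisites met → 5.
6 needed 5, now all done → 6.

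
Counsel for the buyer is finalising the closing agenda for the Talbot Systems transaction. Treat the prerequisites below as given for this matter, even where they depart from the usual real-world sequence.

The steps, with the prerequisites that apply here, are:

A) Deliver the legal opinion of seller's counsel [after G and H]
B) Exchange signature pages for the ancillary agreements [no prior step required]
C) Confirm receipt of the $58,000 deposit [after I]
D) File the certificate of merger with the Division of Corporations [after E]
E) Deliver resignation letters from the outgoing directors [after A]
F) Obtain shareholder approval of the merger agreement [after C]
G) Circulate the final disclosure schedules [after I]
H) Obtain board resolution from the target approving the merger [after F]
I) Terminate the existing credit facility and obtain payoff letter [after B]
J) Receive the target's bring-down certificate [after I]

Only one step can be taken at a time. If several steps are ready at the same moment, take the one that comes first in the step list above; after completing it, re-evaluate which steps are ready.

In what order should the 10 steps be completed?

B has no prerequisites → B first.
Next only I has its prerequisites met → I.
C, G and J are all available; C is listed earlier → C.
F now also ready, so the ready set is {F, G, J}; F is listed earlier → F.
G, H and J are all available; G is listed earlier → G.
H and J are both available; H is listed earlier → H.
A and J are both available; A is listed earlier → A.
E now also ready, so the ready set is {E, J}; E is listed earlier → E.
D now also ready, so the ready set is {D, J}; D is listed earlier → D.
Next only J has its prerequisites met → J.

B, I, C, F, G, H, A, E, D, J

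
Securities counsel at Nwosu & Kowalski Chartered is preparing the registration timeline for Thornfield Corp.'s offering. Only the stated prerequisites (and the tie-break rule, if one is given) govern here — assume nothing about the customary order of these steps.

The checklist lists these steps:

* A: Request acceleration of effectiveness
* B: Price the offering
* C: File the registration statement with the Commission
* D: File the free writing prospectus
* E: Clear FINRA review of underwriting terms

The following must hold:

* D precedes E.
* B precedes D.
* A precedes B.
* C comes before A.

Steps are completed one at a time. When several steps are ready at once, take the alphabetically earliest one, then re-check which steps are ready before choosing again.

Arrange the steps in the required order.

Only C has no prerequisites, so it is first.
Next only A has its prerequisites met → A.
B needed A, now all done → B.
Next only D has its prerequisites met → D.
E needed D, now all done → E.

C, A, B, D, E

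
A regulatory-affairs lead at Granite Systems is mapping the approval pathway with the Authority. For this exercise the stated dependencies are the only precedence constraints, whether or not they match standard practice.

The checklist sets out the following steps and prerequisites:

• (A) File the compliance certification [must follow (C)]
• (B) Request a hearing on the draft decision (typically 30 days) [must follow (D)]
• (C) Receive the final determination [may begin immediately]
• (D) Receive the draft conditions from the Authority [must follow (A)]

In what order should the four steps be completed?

(C) is the only step with nothing outstanding, so it goes first.
That leaves (A) as the only ready step → (A).
(D) needed (A), now all done → (D).
That leaves (B) as the only ready step → (B).

(C) → (A) → (D) → (B)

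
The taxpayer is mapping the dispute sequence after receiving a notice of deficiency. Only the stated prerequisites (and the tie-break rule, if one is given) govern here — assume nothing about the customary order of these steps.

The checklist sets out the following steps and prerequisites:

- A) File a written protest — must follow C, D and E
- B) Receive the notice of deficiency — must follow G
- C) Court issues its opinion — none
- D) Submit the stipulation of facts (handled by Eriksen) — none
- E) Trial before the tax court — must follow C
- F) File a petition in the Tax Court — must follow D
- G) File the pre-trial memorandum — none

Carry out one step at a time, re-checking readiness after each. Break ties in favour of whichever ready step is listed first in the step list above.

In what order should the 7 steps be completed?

Nothing is required for C, D and G. C is listed earlier → C first.
E now also ready, so the ready set is {D, E, G}; D is listed earlier → D.
Now E, F and G have their prerequisites met. E is listed earlier, so E next.
Ready: A, F and G. A is listed earlier → A.
Now F and G have their prerequisites met. F is listed earlier, so F next.
That leaves G as the only ready step → G.
That leaves B as the only ready step → B.

C → D → E → A → F → G → B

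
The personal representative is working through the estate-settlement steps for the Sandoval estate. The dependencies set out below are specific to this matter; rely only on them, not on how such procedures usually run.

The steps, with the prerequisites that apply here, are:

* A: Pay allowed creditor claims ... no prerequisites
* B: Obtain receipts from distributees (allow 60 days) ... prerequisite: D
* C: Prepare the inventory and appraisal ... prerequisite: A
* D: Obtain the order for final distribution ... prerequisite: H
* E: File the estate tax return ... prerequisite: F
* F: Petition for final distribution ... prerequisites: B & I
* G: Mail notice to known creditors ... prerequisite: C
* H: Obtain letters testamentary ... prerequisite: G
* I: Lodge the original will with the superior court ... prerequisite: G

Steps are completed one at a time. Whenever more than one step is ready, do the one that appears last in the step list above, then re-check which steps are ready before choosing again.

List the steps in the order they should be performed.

Only A has no prerequisites, so it is first.
C needed A, now all done → C.
G needed C, now all done → G.
I and H are both available; I is listed later → I.
That leaves H as the only ready step → H.
D needed H, now all done → D.
B needed D, now all done → B.
F needed I and B, now all done → F.
E needed F, now all done → E.

A C G I H D B F E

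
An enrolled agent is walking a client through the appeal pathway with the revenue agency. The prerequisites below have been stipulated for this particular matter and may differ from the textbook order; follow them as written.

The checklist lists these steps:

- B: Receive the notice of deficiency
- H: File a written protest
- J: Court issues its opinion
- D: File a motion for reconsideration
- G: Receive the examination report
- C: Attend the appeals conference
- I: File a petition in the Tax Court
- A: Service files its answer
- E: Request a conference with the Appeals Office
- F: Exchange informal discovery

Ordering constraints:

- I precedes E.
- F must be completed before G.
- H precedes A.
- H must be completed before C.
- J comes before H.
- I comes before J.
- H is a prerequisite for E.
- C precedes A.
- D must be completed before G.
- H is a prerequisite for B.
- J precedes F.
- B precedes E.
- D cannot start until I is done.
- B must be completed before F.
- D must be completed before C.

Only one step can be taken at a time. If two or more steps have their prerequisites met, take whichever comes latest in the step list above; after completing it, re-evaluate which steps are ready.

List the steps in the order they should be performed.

I is the only step with nothing outstanding, so it goes first.
D and J are both available; D is listed later → D.
That leaves J as the only ready step → J.
That leaves H as the only ready step → H.
Now C and B have their prerequisites met. C is listed later, so C next.
A now also ready, so the ready set is {A, B}; A is listed later → A.
B needed H, now all done → B.
F and E are both available; F is listed later → F.
G now also ready, so the ready set is {E, G}; E is listed later → E.
G is the only step now ready → G.

I D J H C A B F E G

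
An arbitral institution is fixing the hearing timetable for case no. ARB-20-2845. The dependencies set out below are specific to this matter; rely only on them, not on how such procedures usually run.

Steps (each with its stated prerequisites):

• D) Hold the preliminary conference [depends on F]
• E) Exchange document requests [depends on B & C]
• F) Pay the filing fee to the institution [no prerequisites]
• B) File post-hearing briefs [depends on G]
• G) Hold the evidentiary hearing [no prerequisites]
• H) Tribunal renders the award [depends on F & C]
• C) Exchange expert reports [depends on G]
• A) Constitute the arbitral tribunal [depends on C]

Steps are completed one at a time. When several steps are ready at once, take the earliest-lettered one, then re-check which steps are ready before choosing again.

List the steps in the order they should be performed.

F, D, G, B, C, A, E, H

Nothing is required for F and G. F has the earlier label → F first.
Ready: D and G. D has the earlier label → D.
That leaves G as the only ready step → G.
Ready: B and C. B has the earlier label → B.
C is the only step now ready → C.
A, E and H are all available; A has the earlier label → A.
Now E and H have their prerequisites met. E has the earlier label, so E next.
H is the only step now ready → H.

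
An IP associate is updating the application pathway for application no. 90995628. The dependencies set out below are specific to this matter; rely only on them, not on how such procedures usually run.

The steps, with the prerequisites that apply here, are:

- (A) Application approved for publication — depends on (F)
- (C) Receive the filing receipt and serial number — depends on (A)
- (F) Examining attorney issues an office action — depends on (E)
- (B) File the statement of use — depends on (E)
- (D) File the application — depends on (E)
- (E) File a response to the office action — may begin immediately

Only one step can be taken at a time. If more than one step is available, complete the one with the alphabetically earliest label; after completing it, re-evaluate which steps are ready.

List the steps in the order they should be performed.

(E) → (B) → (D) → (F) → (A) → (C)

(E) has no prerequisites → (E) first.
Now (B), (D) and (F) have their prerequisites met. (B) has the earlier label, so (B) next.
Now (D) and (F) have their prerequisites met. (D) has the earlier label, so (D) next.
That leaves (F) as the only ready step → (F).
Next only (A) has its prerequisites met → (A).
That leaves (C) as the only ready step → (C).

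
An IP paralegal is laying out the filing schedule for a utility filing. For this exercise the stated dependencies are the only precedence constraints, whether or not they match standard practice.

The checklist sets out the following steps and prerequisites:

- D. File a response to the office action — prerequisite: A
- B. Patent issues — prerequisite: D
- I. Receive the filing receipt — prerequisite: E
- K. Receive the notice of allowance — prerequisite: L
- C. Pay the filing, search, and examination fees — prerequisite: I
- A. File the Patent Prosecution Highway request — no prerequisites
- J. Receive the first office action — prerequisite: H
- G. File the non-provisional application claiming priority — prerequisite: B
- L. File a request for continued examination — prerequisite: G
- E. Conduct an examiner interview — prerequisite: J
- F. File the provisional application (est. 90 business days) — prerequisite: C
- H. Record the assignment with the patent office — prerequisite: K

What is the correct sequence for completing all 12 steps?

A is the only step with nothing outstanding, so it goes first.
D needed A, now all done → D.
B needed D, now all done → B.
G needed B, now all done → G.
L needed G, now all done → L.
That leaves K as the only ready step → K.
H is the only step now ready → H.
Next only J has its prerequisites met → J.
Next only E has its prerequisites met → E.
I is the only step now ready → I.
That leaves C as the only ready step → C.
F is the only step now ready → F.

A → D → B → G → L → K → H → J → E → I → C → F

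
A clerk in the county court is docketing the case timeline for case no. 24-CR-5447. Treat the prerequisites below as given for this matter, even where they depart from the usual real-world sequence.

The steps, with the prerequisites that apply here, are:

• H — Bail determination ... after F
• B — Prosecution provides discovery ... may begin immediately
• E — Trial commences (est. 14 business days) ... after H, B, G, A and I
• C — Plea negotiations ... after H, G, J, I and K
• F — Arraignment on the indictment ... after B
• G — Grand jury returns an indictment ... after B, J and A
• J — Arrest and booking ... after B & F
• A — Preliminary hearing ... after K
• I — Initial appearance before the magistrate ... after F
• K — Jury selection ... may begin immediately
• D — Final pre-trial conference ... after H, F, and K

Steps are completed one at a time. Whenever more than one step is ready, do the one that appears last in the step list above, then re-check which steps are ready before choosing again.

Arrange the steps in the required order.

K A B F I J G H D C E

K and B have no prerequisites; K is listed later, so K is first.
A now also ready, so the ready set is {A, B}; A is listed later → A.
That leaves B as the only ready step → B.
F needed B, now all done → F.
Ready: I, J and H. I is listed later → I.
Ready: J and H. J is listed later → J.
G now also ready, so the ready set is {G, H}; G is listed later → G.
Next only H has its prerequisites met → H.
Now D, C and E have their prerequisites met. D is listed later, so D next.
Now C and E have their prerequisites met. C is listed later, so C next.
That leaves E as the only ready step → E.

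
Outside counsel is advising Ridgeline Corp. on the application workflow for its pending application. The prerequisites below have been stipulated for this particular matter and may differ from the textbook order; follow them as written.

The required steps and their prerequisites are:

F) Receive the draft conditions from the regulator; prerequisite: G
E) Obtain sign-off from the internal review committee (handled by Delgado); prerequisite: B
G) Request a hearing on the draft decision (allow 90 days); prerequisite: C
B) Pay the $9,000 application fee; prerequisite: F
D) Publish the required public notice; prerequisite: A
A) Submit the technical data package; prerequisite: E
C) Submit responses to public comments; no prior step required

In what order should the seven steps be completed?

C, G, F, B, E, A, D

C has no prerequisites → C first.
G needed C, now all done → G.
F is the only step now ready → F.
B is the only step now ready → B.
E is the only step now ready → E.
A needed E, now all done → A.
Next only D has its prerequisites met → D.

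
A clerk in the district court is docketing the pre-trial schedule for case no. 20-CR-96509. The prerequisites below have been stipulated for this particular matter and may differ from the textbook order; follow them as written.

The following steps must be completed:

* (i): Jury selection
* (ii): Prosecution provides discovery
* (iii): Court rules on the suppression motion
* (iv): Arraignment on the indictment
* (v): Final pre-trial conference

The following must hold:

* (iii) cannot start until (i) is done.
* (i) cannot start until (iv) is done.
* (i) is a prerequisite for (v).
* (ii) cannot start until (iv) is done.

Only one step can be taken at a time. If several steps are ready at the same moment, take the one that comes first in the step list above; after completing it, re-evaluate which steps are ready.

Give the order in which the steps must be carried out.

(iv) → (i) → (ii) → (iii) → (v)

(iv) is the only step with nothing outstanding, so it goes first.
Ready: (i) and (ii). (i) is listed earlier → (i).
(iii) and (v) now also ready, so the ready set is {(ii), (iii), (v)}; (ii) is listed earlier → (ii).
Now (iii) and (v) have their prerequisites met. (iii) is listed earlier, so (iii) next.
(v) needed (i), now all done → (v).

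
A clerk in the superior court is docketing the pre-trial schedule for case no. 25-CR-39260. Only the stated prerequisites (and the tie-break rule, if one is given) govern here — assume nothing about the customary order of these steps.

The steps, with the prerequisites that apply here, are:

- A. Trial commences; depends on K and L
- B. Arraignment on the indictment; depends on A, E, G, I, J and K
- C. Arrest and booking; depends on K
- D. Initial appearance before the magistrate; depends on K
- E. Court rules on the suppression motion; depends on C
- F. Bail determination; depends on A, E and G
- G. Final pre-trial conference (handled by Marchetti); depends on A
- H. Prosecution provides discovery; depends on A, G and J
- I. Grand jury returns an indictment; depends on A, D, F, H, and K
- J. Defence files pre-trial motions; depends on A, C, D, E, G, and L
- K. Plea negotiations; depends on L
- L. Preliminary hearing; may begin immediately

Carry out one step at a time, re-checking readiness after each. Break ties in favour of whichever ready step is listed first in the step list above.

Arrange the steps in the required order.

L is the only step with nothing outstanding, so it goes first.
Next only K has its prerequisites met → K.
Ready: A, C and D. A is listed earlier → A.
G now also ready, so the ready set is {C, D, G}; C is listed earlier → C.
Now D, E and G have their prerequisites met. D is listed earlier, so D next.
Now E and G have their prerequisites met. E is listed earlier, so E next.
G needed A, now all done → G.
Now F and J have their prerequisites met. F is listed earlier, so F next.
Next only J has its prerequisites met → J.
H needed A, G and J, now all done → H.
I needed A, D, F, H and K, now all done → I.
That leaves B as the only ready step → B.

L → K → A → C → D → E → G → F → J → H → I → B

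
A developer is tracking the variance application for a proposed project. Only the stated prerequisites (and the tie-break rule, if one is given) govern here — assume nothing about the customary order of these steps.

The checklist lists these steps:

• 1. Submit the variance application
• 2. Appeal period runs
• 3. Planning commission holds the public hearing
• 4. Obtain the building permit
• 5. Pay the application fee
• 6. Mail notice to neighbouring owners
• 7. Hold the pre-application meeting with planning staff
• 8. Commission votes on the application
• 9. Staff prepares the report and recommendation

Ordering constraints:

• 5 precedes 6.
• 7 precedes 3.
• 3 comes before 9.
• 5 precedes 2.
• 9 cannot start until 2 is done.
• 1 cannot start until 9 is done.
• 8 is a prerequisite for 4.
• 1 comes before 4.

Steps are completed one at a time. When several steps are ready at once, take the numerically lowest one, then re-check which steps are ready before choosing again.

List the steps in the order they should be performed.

5 2 6 7 3 8 9 1 4

5, 7 and 8 have no prerequisites; 5 has the earlier label, so 5 is first.
2 and 6 now also ready, so the ready set is {2, 6, 7, 8}; 2 has the earlier label → 2.
Ready: 6, 7 and 8. 6 has the earlier label → 6.
Ready: 7 and 8. 7 has the earlier label → 7.
3 now also ready, so the ready set is {3, 8}; 3 has the earlier label → 3.
Now 8 and 9 have their prerequisites met. 8 has the earlier label, so 8 next.
9 is the only step now ready → 9.
Next only 1 has its prerequisites met → 1.
Next only 4 has its prerequisites met → 4.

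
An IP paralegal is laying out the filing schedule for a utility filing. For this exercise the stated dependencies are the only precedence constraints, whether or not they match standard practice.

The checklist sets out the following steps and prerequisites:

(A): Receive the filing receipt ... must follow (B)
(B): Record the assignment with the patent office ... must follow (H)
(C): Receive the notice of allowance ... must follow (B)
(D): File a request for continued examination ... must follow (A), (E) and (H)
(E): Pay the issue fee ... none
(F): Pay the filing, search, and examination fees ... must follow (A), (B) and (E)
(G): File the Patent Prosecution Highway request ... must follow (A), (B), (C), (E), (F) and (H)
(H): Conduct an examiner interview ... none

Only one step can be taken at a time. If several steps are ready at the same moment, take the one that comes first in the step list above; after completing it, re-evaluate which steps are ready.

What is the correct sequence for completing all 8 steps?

(E) and (H) have no prerequisites; (E) is listed earlier, so (E) is first.
That leaves (H) as the only ready step → (H).
That leaves (B) as the only ready step → (B).
Now (A) and (C) have their prerequisites met. (A) is listed earlier, so (A) next.
(C), (D) and (F) are all available; (C) is listed earlier → (C).
Now (D) and (F) have their prerequisites met. (D) is listed earlier, so (D) next.
(F) needed (A), (B) and (E), now all done → (F).
Next only (G) has its prerequisites met → (G).

(E) → (H) → (B) → (A) → (C) → (D) → (F) → (G)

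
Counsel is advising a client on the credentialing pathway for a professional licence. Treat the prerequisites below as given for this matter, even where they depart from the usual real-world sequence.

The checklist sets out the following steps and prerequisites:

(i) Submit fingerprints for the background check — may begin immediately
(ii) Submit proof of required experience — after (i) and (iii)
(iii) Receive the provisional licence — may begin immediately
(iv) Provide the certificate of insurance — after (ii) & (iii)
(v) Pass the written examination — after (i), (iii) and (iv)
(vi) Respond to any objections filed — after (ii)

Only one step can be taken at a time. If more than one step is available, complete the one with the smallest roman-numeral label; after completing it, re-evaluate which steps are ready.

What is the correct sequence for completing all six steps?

(i), (iii), (ii), (iv), (v), (vi)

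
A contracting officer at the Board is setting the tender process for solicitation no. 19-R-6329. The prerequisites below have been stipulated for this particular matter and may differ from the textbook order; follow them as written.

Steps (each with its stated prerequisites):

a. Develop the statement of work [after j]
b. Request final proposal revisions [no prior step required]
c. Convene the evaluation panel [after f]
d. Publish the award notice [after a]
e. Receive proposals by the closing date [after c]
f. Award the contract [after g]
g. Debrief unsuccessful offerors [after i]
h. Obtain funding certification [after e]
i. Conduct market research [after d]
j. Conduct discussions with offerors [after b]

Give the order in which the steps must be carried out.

b, j, a, d, i, g, f, c, e, h

Only b has no prerequisites, so it is first.
j is the only step now ready → j.
Next only a has its prerequisites met → a.
d is the only step now ready → d.
i needed d, now all done → i.
That leaves g as the only ready step → g.
f needed g, now all done → f.
Next only c has its prerequisites met → c.
e needed c, now all done → e.
h needed e, now all done → h.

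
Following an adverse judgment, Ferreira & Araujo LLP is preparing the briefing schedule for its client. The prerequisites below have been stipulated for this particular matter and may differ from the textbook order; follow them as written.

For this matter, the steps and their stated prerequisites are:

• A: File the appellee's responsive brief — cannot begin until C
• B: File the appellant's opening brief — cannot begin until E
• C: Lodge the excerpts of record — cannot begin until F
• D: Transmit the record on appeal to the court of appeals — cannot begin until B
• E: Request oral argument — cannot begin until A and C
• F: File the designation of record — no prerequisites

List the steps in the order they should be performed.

F is the only step with nothing outstanding, so it goes first.
C needed F, now all done → C.
A needed C, now all done → A.
That leaves E as the only ready step → E.
That leaves B as the only ready step → B.
Next only D has its prerequisites met → D.

F C A E B D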